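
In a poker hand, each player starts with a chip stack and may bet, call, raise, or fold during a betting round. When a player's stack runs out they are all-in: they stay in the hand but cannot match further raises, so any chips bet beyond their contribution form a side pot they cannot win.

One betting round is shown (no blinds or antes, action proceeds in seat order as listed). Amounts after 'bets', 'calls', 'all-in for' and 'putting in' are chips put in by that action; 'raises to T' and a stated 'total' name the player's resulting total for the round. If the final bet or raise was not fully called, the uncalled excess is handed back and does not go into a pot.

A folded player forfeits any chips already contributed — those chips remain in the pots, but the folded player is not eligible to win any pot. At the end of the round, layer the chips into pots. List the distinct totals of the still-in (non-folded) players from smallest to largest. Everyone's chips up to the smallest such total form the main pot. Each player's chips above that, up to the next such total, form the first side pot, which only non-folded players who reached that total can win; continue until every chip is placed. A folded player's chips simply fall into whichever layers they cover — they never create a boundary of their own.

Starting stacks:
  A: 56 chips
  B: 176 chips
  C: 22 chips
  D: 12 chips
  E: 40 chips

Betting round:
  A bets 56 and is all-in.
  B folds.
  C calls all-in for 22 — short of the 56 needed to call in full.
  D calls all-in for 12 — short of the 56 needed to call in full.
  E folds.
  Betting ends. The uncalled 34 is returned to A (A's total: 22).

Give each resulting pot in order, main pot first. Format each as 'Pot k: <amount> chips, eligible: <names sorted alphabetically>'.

Pot 1: 36 chips, eligible: A, C, D
Pot 2: 20 chips, eligible: A, C

Derivation:
Contributions (after 34 returned to A): A=22, C=22, D=12
Folded: B, E
Pot levels (distinct totals of non-folded players): 12, 22
Layer 1-12: 12 each from A, C, D = 12*3 = 36 chips; eligible A, C, D
Layer 13-22: 10 each from A, C = 10*2 = 20 chips; eligible A, C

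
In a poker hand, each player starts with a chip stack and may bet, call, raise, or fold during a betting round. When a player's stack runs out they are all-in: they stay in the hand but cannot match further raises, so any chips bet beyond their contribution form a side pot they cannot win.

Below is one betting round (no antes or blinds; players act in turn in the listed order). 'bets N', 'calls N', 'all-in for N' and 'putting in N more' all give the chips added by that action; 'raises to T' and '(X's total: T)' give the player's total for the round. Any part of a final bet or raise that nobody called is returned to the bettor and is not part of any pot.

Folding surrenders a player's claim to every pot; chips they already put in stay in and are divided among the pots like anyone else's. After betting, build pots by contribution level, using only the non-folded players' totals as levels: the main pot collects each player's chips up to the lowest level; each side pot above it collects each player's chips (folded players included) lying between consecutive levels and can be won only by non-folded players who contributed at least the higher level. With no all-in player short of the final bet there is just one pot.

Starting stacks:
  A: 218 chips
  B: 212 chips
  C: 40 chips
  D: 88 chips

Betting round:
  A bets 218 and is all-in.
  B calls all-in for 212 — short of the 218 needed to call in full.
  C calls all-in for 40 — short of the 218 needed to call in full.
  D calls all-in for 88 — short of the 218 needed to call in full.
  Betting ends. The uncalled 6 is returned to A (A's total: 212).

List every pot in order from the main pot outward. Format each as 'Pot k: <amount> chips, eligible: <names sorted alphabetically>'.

Contributions (after 6 returned to A): A=212, B=212, C=40, D=88
Pot levels (distinct totals of non-folded players): 40, 88, 212
Layer 1-40: 40 each from A, B, C, D = 40*4 = 160 chips; eligible A, B, C, D
Layer 41-88: 48 each from A, B, D = 48*3 = 144 chips; eligible A, B, D
Layer 89-212: 124 each from A, B = 124*2 = 248 chips; eligible A, B

Pot 1: 160 chips, eligible: A, B, C, D
Pot 2: 144 chips, eligible: A, B, D
Pot 3: 248 chips, eligible: A, B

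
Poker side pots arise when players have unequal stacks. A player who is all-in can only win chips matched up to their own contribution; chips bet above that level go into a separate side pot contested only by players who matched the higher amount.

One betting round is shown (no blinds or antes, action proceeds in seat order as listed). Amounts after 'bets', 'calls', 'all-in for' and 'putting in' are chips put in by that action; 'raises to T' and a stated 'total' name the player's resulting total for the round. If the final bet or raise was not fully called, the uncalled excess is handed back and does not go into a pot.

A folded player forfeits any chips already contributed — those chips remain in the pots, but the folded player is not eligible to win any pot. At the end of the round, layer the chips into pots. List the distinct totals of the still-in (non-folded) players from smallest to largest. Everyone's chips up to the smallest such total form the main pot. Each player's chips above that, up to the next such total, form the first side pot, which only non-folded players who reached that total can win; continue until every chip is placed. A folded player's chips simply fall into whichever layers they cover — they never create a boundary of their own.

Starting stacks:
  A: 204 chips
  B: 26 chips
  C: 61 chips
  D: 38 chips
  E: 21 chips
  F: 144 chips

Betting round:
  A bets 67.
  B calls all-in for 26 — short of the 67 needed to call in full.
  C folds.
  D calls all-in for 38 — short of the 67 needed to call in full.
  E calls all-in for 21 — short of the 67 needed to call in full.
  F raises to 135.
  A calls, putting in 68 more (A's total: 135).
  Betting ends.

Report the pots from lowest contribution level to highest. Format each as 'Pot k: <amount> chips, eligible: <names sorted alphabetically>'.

Contributions: A=135, B=26, D=38, E=21, F=135
Folded: C
Pot levels (distinct totals of non-folded players): 21, 26, 38, 135
Layer 1-21: 21 each from A, B, D, E, F = 21*5 = 105 chips; eligible A, B, D, E, F
Layer 22-26: 5 each from A, B, D, F = 5*4 = 20 chips; eligible A, B, D, F
Layer 27-38: 12 each from A, D, F = 12*3 = 36 chips; eligible A, D, F
Layer 39-135: 97 each from A, F = 97*2 = 194 chips; eligible A, F

Pot 1: 105 chips, eligible: A, B, D, E, F
Pot 2: 20 chips, eligible: A, B, D, F
Pot 3: 36 chips, eligible: A, D, F
Pot 4: 194 chips, eligible: A, F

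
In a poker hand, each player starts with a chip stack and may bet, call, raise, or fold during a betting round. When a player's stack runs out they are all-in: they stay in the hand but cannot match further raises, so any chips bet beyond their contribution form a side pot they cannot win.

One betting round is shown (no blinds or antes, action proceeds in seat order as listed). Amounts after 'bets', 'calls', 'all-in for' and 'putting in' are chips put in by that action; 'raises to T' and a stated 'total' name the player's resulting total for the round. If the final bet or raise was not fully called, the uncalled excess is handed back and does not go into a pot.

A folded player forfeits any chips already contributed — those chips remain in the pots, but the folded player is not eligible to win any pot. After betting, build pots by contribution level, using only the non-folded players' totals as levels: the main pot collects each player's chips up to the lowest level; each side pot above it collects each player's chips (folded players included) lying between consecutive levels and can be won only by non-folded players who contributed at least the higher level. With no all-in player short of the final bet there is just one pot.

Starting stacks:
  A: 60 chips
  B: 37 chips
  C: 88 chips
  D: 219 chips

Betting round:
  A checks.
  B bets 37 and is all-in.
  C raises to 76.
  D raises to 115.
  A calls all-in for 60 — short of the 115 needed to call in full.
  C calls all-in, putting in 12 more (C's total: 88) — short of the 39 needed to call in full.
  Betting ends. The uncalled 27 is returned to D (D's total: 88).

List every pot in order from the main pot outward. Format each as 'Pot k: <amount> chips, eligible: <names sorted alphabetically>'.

Contributions (after 27 returned to D): A=60, B=37, C=88, D=88
Pot levels (distinct totals of non-folded players): 37, 60, 88
Layer 1-37: 37 each from A, B, C, D = 37*4 = 148 chips; eligible A, B, C, D
Layer 38-60: 23 each from A, C, D = 23*3 = 69 chips; eligible A, C, D
Layer 61-88: 28 each from C, D = 28*2 = 56 chips; eligible C, D

Pot 1: 148 chips, eligible: A, B, C, D
Pot 2: 69 chips, eligible: A, C, D
Pot 3: 56 chips, eligible: C, D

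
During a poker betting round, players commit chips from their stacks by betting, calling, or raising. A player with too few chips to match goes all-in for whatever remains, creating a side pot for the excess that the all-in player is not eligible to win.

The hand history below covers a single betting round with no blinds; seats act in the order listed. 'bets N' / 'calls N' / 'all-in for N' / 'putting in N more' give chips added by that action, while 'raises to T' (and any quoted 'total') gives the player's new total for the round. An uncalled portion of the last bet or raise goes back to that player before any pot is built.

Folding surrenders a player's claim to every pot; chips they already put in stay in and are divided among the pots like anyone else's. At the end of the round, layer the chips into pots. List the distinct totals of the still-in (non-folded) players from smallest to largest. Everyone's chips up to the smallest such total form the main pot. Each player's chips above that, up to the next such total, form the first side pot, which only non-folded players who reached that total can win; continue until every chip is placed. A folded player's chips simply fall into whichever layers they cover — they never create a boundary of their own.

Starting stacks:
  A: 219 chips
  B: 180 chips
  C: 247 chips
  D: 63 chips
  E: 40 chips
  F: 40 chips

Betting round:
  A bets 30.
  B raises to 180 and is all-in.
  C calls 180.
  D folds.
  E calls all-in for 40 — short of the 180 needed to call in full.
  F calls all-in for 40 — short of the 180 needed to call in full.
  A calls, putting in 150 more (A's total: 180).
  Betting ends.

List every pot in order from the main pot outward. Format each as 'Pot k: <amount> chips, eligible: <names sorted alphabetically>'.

Contributions: A=180, B=180, C=180, E=40, F=40
Folded: D
Pot levels (distinct totals of non-folded players): 40, 180
Layer 1-40: 40 each from A, B, C, E, F = 40*5 = 200 chips; eligible A, B, C, E, F
Layer 41-180: 140 each from A, B, C = 140*3 = 420 chips; eligible A, B, C

Pot 1: 200 chips, eligible: A, B, C, E, F
Pot 2: 420 chips, eligible: A, B, C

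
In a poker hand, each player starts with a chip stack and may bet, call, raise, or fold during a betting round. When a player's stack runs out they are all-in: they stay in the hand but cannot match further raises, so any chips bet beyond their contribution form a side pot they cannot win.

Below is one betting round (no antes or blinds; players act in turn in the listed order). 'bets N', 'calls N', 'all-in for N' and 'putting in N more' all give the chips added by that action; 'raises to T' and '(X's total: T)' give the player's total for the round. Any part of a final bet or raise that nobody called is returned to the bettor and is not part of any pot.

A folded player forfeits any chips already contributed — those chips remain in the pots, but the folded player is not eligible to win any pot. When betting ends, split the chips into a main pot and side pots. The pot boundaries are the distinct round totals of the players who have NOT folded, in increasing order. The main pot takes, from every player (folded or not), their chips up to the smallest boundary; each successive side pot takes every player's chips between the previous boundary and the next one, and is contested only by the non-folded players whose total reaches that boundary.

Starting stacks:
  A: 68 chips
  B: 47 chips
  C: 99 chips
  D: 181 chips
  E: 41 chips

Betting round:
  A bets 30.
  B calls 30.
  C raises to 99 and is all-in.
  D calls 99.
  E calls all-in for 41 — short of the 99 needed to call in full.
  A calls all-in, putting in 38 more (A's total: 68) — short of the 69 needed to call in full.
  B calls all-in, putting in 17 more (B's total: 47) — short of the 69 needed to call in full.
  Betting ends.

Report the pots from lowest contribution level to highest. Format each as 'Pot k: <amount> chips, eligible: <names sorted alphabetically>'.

Contributions: A=68, B=47, C=99, D=99, E=41
Pot levels (distinct totals of non-folded players): 41, 47, 68, 99
Layer 1-41: 41 each from A, B, C, D, E = 41*5 = 205 chips; eligible A, B, C, D, E
Layer 42-47: 6 each from A, B, C, D = 6*4 = 24 chips; eligible A, B, C, D
Layer 48-68: 21 each from A, C, D = 21*3 = 63 chips; eligible A, C, D
Layer 69-99: 31 each from C, D = 31*2 = 62 chips; eligible C, D

Pot 1: 205 chips, eligible: A, B, C, D, E
Pot 2: 24 chips, eligible: A, B, C, D
Pot 3: 63 chips, eligible: A, C, D
Pot 4: 62 chips, eligible: C, D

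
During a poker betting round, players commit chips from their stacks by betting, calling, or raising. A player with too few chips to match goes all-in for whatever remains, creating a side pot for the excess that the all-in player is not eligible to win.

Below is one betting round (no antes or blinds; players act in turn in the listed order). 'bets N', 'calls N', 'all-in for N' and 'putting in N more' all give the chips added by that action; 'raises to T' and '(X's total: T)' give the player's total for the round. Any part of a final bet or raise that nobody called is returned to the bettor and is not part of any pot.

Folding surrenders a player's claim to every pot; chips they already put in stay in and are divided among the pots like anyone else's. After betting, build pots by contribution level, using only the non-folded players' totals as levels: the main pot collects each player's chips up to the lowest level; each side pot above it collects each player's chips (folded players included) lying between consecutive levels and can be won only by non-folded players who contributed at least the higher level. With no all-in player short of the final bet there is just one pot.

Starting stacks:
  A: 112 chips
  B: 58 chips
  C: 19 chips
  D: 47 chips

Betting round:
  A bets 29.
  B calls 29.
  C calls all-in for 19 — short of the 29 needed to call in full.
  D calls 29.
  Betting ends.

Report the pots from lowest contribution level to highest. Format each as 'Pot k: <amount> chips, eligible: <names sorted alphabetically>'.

Pot 1: 76 chips, eligible: A, B, C, D
Pot 2: 30 chips, eligible: A, B, D

Derivation:
Contributions: A=29, B=29, C=19, D=29
Pot levels (distinct totals of non-folded players): 19, 29
Layer 1-19: 19 each from A, B, C, D = 19*4 = 76 chips; eligible A, B, C, D
Layer 20-29: 10 each from A, B, D = 10*3 = 30 chips; eligible A, B, D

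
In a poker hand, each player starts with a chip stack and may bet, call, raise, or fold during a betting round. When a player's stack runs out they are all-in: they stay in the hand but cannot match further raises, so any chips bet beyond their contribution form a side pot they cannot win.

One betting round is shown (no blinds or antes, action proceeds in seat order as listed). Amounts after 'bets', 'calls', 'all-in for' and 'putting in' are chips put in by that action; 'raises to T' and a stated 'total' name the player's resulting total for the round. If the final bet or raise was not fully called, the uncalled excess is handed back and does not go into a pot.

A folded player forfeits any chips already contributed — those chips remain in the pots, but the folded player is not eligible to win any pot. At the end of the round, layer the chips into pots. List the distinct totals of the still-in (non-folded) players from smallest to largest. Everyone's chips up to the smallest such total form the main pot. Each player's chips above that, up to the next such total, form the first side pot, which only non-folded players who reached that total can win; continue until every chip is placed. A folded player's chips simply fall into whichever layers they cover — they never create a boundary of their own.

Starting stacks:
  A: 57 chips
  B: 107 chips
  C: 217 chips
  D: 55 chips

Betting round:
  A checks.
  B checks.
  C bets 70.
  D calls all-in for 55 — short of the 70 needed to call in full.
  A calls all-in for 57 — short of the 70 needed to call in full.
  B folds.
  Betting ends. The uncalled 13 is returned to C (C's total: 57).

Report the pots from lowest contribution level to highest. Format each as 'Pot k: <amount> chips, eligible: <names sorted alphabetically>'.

Pot 1: 165 chips, eligible: A, C, D
Pot 2: 4 chips, eligible: A, C

Derivation:
Contributions (after 13 returned to C): A=57, C=57, D=55
Folded: B
Pot levels (distinct totals of non-folded players): 55, 57
Layer 1-55: 55 each from A, C, D = 55*3 = 165 chips; eligible A, C, D
Layer 56-57: 2 each from A, C = 2*2 = 4 chips; eligible A, C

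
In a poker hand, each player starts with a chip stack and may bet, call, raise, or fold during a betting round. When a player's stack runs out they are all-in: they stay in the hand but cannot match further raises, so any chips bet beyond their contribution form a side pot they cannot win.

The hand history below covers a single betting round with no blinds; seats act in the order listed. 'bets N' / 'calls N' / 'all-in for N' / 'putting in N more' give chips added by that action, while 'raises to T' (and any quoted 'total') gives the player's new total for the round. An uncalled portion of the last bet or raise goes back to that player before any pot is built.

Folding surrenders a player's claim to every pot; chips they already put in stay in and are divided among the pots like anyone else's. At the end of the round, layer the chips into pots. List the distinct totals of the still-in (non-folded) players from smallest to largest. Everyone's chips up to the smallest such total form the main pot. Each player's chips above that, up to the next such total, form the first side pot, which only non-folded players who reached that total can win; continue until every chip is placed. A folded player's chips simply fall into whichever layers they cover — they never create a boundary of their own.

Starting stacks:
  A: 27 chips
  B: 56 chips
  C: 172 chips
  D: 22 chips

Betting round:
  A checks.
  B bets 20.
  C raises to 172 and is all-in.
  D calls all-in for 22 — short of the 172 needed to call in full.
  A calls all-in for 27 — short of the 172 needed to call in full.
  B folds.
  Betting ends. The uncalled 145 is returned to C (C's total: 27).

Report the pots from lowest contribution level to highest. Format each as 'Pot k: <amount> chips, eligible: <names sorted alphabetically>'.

Contributions (after 145 returned to C): A=27, B=20, C=27, D=22
Folded: B
Pot levels (distinct totals of non-folded players): 22, 27
Layer 1-22: A 22 + B 20 + C 22 + D 22 = 86 chips; eligible A, C, D
Layer 23-27: 5 each from A, C = 5*2 = 10 chips; eligible A, C

Pot 1: 86 chips, eligible: A, C, D
Pot 2: 10 chips, eligible: A, C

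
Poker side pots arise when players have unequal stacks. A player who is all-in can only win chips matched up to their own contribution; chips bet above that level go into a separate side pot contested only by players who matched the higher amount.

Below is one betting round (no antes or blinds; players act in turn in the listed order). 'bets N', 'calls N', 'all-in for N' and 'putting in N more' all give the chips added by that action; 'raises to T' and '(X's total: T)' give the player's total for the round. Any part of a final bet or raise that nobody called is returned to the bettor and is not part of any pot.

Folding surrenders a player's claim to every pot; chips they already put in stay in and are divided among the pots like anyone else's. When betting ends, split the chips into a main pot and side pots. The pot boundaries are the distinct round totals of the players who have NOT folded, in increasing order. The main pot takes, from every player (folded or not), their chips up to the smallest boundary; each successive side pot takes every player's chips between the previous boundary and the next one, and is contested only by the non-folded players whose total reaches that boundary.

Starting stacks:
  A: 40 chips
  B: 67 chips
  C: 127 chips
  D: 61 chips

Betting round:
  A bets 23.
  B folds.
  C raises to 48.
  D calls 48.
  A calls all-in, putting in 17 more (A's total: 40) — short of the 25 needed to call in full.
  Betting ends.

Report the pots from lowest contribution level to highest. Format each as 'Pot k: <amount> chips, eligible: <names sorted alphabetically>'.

Pot 1: 120 chips, eligible: A, C, D
Pot 2: 16 chips, eligible: C, D

Derivation:
Contributions: A=40, C=48, D=48
Folded: B
Pot levels (distinct totals of non-folded players): 40, 48
Layer 1-40: 40 each from A, C, D = 40*3 = 120 chips; eligible A, C, D
Layer 41-48: 8 each from C, D = 8*2 = 16 chips; eligible C, D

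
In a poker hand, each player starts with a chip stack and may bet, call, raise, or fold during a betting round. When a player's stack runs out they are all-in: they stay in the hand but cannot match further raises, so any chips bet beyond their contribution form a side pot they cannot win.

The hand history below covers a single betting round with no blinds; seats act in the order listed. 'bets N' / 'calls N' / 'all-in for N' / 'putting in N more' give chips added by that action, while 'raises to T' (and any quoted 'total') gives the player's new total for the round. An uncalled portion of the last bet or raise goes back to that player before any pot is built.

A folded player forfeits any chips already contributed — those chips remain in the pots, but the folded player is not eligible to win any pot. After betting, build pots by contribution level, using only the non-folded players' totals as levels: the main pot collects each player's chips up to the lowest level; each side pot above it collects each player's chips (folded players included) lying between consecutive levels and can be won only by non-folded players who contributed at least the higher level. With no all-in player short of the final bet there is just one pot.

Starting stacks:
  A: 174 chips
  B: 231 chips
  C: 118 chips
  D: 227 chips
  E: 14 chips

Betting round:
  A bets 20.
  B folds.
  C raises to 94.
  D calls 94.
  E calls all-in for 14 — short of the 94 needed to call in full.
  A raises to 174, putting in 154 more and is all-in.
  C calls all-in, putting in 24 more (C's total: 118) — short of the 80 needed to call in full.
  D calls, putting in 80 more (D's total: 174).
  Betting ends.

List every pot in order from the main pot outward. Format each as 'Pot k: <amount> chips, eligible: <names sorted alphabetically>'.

Pot 1: 56 chips, eligible: A, C, D, E
Pot 2: 312 chips, eligible: A, C, D
Pot 3: 112 chips, eligible: A, D

Derivation:
Contributions: A=174, C=118, D=174, E=14
Folded: B
Pot levels (distinct totals of non-folded players): 14, 118, 174
Layer 1-14: 14 each from A, C, D, E = 14*4 = 56 chips; eligible A, C, D, E
Layer 15-118: 104 each from A, C, D = 104*3 = 312 chips; eligible A, C, D
Layer 119-174: 56 each from A, D = 56*2 = 112 chips; eligible A, D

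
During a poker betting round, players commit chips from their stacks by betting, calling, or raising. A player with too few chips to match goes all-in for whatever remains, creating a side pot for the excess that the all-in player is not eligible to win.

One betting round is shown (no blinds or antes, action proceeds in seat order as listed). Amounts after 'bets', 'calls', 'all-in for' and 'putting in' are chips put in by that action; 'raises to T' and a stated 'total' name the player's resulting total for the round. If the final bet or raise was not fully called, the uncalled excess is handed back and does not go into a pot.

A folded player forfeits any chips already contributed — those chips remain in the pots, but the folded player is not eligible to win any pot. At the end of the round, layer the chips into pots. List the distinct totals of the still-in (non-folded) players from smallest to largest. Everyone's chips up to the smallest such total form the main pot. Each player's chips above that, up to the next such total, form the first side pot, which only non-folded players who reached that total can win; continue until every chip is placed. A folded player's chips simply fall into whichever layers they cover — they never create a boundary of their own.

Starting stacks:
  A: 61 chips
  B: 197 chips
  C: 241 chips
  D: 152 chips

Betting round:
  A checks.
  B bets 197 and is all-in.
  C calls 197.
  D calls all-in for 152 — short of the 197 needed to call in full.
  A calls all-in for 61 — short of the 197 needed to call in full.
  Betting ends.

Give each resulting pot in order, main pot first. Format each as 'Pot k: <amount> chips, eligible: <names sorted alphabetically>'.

Pot 1: 244 chips, eligible: A, B, C, D
Pot 2: 273 chips, eligible: B, C, D
Pot 3: 90 chips, eligible: B, C

Derivation:
Contributions: A=61, B=197, C=197, D=152
Pot levels (distinct totals of non-folded players): 61, 152, 197
Layer 1-61: 61 each from A, B, C, D = 61*4 = 244 chips; eligible A, B, C, D
Layer 62-152: 91 each from B, C, D = 91*3 = 273 chips; eligible B, C, D
Layer 153-197: 45 each from B, C = 45*2 = 90 chips; eligible B, C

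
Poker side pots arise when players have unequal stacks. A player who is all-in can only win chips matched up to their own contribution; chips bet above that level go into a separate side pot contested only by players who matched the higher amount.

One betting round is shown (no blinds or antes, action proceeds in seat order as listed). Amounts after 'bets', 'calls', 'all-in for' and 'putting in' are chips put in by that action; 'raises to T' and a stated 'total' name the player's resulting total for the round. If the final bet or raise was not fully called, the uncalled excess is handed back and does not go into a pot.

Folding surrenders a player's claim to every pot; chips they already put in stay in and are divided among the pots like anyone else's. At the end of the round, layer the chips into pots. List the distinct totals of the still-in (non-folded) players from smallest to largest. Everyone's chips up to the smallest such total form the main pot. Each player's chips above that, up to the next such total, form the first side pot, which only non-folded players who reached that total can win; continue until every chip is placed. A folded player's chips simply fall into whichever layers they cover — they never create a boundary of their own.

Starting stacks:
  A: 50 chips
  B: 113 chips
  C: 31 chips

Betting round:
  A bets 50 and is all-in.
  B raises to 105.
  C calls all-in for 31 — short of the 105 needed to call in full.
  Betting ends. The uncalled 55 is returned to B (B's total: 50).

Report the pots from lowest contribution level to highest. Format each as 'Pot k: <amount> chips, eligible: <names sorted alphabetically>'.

Contributions (after 55 returned to B): A=50, B=50, C=31
Pot levels (distinct totals of non-folded players): 31, 50
Layer 1-31: 31 each from A, B, C = 31*3 = 93 chips; eligible A, B, C
Layer 32-50: 19 each from A, B = 19*2 = 38 chips; eligible A, B

Pot 1: 93 chips, eligible: A, B, C
Pot 2: 38 chips, eligible: A, B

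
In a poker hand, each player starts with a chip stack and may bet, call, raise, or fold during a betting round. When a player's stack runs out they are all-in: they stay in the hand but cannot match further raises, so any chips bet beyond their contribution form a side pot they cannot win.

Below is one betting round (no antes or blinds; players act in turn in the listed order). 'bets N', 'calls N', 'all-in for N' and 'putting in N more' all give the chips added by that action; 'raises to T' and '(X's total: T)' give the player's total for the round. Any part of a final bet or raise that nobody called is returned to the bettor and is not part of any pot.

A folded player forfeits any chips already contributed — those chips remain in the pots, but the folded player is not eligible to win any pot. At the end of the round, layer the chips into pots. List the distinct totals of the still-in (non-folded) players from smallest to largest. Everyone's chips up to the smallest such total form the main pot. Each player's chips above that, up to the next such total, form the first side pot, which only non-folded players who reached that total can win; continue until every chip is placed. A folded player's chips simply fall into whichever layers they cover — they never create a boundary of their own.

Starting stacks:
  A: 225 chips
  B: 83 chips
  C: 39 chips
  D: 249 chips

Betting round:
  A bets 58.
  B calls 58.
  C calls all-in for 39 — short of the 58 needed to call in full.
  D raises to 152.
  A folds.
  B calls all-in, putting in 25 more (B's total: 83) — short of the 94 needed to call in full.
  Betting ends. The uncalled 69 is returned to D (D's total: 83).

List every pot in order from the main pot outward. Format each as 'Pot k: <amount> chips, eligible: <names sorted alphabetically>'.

Pot 1: 156 chips, eligible: B, C, D
Pot 2: 107 chips, eligible: B, D

Derivation:
Contributions (after 69 returned to D): A=58, B=83, C=39, D=83
Folded: A
Pot levels (distinct totals of non-folded players): 39, 83
Layer 1-39: 39 each from A, B, C, D = 39*4 = 156 chips; eligible B, C, D
Layer 40-83: A 19 + B 44 + D 44 = 107 chips; eligible B, D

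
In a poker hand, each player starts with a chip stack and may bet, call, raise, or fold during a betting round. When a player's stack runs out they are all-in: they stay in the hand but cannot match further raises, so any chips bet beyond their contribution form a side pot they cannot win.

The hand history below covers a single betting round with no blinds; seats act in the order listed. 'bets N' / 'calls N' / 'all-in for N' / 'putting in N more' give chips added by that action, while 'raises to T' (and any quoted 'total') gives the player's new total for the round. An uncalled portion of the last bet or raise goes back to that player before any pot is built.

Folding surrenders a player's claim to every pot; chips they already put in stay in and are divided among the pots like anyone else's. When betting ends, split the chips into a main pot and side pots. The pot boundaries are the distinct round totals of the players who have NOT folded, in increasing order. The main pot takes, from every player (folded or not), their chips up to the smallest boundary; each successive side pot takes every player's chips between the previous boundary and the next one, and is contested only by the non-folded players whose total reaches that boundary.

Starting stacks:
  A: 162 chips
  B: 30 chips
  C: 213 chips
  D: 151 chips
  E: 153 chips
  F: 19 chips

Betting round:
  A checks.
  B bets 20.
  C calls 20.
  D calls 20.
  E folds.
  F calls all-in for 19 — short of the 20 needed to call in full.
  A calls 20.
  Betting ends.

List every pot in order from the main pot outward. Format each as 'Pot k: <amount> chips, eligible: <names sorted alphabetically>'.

Pot 1: 95 chips, eligible: A, B, C, D, F
Pot 2: 4 chips, eligible: A, B, C, D

Derivation:
Contributions: A=20, B=20, C=20, D=20, F=19
Folded: E
Pot levels (distinct totals of non-folded players): 19, 20
Layer 1-19: 19 each from A, B, C, D, F = 19*5 = 95 chips; eligible A, B, C, D, F
Layer 20-20: 1 each from A, B, C, D = 1*4 = 4 chips; eligible A, B, C, D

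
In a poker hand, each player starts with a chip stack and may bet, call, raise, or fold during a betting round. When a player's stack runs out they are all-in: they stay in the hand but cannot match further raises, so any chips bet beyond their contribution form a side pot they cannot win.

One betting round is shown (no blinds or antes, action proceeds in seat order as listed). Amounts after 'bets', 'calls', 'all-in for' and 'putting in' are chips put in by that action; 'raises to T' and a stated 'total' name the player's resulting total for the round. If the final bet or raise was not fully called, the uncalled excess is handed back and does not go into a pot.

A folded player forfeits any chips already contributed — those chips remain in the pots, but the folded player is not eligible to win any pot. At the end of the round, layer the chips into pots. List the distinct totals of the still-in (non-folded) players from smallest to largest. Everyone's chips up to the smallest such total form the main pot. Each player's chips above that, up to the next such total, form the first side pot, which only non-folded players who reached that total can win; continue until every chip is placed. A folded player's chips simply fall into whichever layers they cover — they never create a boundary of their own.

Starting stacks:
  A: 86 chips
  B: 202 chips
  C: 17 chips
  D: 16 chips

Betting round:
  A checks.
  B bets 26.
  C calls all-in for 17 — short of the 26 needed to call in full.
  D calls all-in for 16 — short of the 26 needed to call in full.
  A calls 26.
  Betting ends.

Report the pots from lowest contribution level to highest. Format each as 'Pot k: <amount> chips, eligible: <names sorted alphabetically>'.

Contributions: A=26, B=26, C=17, D=16
Pot levels (distinct totals of non-folded players): 16, 17, 26
Layer 1-16: 16 each from A, B, C, D = 16*4 = 64 chips; eligible A, B, C, D
Layer 17-17: 1 each from A, B, C = 1*3 = 3 chips; eligible A, B, C
Layer 18-26: 9 each from A, B = 9*2 = 18 chips; eligible A, B

Pot 1: 64 chips, eligible: A, B, C, D
Pot 2: 3 chips, eligible: A, B, C
Pot 3: 18 chips, eligible: A, B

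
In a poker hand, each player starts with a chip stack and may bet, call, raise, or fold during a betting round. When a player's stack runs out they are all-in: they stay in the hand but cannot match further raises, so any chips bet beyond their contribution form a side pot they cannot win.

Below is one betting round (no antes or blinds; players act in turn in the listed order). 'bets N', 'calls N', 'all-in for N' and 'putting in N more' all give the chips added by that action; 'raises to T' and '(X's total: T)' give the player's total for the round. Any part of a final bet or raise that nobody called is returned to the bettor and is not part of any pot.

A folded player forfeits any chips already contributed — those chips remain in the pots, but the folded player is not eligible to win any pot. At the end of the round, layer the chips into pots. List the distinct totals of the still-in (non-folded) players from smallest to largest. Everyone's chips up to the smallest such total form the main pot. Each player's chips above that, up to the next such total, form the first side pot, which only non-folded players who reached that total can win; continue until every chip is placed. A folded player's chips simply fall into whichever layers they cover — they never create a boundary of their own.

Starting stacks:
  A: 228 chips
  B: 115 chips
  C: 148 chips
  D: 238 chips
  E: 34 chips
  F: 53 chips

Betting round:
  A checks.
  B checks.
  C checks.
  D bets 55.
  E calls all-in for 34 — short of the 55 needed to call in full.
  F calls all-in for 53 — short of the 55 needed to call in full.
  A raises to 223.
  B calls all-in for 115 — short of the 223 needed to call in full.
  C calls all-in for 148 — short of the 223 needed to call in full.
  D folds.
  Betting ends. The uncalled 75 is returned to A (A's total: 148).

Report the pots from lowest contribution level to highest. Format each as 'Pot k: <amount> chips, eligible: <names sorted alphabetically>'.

Contributions (after 75 returned to A): A=148, B=115, C=148, D=55, E=34, F=53
Folded: D
Pot levels (distinct totals of non-folded players): 34, 53, 115, 148
Layer 1-34: 34 each from A, B, C, D, E, F = 34*6 = 204 chips; eligible A, B, C, E, F
Layer 35-53: 19 each from A, B, C, D, F = 19*5 = 95 chips; eligible A, B, C, F
Layer 54-115: A 62 + B 62 + C 62 + D 2 = 188 chips; eligible A, B, C
Layer 116-148: 33 each from A, C = 33*2 = 66 chips; eligible A, C

Pot 1: 204 chips, eligible: A, B, C, E, F
Pot 2: 95 chips, eligible: A, B, C, F
Pot 3: 188 chips, eligible: A, B, C
Pot 4: 66 chips, eligible: A, C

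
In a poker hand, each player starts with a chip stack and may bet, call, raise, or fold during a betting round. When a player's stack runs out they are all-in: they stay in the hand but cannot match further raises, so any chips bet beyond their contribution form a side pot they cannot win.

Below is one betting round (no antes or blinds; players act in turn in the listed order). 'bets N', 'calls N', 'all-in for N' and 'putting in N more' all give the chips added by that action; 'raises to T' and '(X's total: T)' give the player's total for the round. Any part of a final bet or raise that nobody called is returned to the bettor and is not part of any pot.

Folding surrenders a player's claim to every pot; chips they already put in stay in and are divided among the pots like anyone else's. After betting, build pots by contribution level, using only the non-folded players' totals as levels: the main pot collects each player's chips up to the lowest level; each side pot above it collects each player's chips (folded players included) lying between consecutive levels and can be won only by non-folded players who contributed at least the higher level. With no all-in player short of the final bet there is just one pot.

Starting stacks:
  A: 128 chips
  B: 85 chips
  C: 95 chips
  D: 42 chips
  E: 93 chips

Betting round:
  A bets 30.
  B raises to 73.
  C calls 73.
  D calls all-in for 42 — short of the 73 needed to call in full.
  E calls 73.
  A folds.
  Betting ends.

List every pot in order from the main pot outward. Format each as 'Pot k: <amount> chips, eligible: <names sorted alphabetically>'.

Contributions: A=30, B=73, C=73, D=42, E=73
Folded: A
Pot levels (distinct totals of non-folded players): 42, 73
Layer 1-42: A 30 + B 42 + C 42 + D 42 + E 42 = 198 chips; eligible B, C, D, E
Layer 43-73: 31 each from B, C, E = 31*3 = 93 chips; eligible B, C, E

Pot 1: 198 chips, eligible: B, C, D, E
Pot 2: 93 chips, eligible: B, C, E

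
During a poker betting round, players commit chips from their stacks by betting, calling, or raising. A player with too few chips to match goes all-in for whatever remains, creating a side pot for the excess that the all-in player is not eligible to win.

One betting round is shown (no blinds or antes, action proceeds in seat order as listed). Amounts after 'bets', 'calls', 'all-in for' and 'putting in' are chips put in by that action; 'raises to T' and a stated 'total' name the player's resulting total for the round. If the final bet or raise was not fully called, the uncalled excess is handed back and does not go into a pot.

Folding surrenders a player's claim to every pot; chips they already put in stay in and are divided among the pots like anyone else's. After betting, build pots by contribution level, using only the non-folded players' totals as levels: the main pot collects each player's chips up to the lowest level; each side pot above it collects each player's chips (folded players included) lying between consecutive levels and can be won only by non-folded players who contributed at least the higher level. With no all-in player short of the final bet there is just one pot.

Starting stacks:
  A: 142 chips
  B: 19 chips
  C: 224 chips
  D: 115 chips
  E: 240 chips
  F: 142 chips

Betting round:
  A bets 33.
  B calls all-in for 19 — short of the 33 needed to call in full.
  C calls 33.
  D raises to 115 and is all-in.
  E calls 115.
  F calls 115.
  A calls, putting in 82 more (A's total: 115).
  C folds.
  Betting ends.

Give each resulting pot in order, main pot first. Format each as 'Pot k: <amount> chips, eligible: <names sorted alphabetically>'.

Pot 1: 114 chips, eligible: A, B, D, E, F
Pot 2: 398 chips, eligible: A, D, E, F

Derivation:
Contributions: A=115, B=19, C=33, D=115, E=115, F=115
Folded: C
Pot levels (distinct totals of non-folded players): 19, 115
Layer 1-19: 19 each from A, B, C, D, E, F = 19*6 = 114 chips; eligible A, B, D, E, F
Layer 20-115: A 96 + C 14 + D 96 + E 96 + F 96 = 398 chips; eligible A, D, E, F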